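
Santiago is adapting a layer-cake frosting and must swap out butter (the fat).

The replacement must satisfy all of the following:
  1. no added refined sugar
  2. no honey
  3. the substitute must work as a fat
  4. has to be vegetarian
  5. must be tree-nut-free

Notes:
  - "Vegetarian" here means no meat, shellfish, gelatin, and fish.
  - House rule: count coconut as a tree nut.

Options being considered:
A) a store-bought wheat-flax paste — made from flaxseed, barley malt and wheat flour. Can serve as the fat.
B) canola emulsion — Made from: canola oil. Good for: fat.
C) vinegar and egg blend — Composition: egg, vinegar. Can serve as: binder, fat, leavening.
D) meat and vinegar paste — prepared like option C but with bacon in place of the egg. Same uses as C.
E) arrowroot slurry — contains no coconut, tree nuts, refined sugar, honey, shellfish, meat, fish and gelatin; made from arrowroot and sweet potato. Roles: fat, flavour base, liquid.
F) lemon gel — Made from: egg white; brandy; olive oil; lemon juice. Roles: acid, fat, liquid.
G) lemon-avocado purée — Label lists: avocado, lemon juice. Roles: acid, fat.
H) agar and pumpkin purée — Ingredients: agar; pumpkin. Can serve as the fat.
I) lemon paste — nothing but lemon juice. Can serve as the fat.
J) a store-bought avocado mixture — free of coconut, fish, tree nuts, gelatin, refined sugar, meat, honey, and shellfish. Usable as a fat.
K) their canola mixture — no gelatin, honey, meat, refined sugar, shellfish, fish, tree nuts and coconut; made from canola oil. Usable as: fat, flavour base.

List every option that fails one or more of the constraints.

D

A: all constraints satisfied — keep
B: only canola oil; none excluded — OK
C: all constraints satisfied — keep
D: has bacon, so not vegetarian — no
E: every rule checks out — keep
F: works as a fat, no refined sugar, vegetarian — keep
G: all constraints satisfied — keep
H: nothing on the exclusion list — OK
I: only lemon juice; none excluded — keep
J: all constraints satisfied — valid
K: vegetarian, tree-nut-free — OK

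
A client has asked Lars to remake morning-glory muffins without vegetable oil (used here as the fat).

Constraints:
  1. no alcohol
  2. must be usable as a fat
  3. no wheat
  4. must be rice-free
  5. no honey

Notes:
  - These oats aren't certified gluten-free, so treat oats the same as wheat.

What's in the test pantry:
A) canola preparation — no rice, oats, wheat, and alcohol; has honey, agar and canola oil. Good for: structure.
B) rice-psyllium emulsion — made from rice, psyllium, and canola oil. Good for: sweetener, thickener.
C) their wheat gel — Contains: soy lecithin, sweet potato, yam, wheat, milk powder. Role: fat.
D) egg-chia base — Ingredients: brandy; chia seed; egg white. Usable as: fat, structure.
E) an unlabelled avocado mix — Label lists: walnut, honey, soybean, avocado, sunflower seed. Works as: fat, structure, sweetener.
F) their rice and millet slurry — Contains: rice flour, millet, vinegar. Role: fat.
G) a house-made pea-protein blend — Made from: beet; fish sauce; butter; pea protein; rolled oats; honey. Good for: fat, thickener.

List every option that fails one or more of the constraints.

A: not usable as a fat; has honey, so not honey-free — reject
B: not usable as a fat; has rice, so not rice-free — reject
C: has wheat, so not wheat-free — no
D: has brandy, so not alcohol-free — out
E: has honey, so not honey-free — reject
F: has rice flour, so not rice-free — out
G: has honey, so not honey-free; has rolled oats, so not wheat-free — out

A, B, C, D, E, F, G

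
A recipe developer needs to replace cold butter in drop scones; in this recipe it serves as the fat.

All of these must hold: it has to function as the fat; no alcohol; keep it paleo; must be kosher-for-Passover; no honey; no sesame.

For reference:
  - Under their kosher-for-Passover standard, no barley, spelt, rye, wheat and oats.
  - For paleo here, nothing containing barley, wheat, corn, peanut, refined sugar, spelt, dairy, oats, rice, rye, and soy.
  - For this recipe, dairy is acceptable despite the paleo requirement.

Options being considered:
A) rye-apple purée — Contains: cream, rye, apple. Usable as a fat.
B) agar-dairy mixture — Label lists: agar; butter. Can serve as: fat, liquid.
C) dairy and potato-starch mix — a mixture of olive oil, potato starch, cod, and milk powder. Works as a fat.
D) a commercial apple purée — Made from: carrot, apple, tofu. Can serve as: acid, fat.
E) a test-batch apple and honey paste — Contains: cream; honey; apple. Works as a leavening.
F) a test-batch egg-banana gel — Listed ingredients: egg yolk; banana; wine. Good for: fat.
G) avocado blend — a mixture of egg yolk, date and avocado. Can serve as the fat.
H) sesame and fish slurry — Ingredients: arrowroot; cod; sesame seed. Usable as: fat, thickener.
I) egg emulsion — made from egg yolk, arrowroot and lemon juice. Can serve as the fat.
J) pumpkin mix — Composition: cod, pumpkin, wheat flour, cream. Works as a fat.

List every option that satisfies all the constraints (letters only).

B, C, G, I

A: has rye, so not kosher-for-Passover; has rye, so not paleo — reject
B: dairy is permitted under the paleo carve-out; nothing else excluded — keep
C: dairy is permitted under the paleo carve-out; nothing else excluded — OK
D: has tofu, so not paleo — out
E: not usable as a fat; has honey, so not honey-free — no
F: has wine, so not alcohol-free — no
G: only egg yolk, date and avocado; none excluded — OK
H: has sesame seed, so not sesame-free — out
I: paleo, no sesame — valid
J: has wheat flour, so not kosher-for-Passover; has wheat flour, so not paleo — no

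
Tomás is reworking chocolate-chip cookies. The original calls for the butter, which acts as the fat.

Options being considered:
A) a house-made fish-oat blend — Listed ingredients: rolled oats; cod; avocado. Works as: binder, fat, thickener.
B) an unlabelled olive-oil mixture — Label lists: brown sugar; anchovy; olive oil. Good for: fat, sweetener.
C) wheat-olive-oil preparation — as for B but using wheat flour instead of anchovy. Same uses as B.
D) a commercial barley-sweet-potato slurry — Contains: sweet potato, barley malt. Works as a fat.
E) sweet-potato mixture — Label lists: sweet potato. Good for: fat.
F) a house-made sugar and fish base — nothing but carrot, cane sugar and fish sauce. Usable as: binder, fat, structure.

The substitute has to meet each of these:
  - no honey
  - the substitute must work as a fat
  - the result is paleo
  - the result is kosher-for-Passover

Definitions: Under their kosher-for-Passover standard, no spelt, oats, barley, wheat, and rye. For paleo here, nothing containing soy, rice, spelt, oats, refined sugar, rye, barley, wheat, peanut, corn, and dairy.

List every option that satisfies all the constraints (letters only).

E

A: has rolled oats, so not kosher-for-Passover; has rolled oats, so not paleo — no
B: has brown sugar, so not paleo — out
C: has wheat flour, so not kosher-for-Passover; has brown sugar, so not paleo — reject
D: has barley malt, so not kosher-for-Passover; has barley malt, so not paleo — out
E: works as a fat, kosher-for-Passover, no honey — valid
F: has cane sugar, so not paleo — no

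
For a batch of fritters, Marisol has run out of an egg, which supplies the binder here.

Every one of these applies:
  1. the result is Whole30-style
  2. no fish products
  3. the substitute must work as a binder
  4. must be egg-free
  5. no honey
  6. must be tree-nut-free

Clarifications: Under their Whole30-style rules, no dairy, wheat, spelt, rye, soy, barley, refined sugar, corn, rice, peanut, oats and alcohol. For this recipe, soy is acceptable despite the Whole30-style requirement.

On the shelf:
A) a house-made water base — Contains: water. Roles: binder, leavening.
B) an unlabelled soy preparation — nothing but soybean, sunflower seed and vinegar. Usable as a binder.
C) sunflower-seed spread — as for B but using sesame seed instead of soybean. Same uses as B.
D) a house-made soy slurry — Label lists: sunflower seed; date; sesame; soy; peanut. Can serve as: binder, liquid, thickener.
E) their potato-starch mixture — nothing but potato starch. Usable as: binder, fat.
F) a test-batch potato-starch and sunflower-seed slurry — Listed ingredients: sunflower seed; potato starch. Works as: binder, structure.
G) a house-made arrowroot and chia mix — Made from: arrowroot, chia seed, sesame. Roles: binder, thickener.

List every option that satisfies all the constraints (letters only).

A, B, C, E, F, G

A: only water; none excluded — OK
B: soy is permitted under the Whole30-style carve-out; nothing else excluded — valid
C: no honey, no egg — valid
D: has peanut, so not Whole30-style — out
E: works as a binder, no tree nuts, no honey — valid
F: nothing on the exclusion list — valid
G: only sesame, chia seed, and arrowroot; none excluded — keep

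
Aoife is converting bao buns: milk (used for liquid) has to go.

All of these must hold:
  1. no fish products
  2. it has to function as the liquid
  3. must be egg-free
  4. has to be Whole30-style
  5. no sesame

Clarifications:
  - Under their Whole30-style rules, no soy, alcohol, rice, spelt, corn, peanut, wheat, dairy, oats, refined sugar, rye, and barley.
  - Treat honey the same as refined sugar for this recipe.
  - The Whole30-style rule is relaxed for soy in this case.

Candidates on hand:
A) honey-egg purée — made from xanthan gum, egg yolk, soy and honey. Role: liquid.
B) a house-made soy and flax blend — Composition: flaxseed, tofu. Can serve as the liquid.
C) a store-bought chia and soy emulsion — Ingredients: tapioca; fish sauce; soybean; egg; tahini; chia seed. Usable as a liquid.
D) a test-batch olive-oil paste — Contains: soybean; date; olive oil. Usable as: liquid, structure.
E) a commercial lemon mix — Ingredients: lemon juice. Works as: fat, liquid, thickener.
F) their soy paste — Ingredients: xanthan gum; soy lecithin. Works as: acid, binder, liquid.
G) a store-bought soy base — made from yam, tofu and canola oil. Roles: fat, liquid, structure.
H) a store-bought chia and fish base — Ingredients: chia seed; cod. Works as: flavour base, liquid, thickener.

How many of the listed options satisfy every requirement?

5

A: has honey, so not Whole30-style; has egg yolk, so not egg-free — no
B: soy is permitted under the Whole30-style carve-out; nothing else excluded — keep
C: has egg, so not egg-free; has fish sauce, so not fish-free (and 1 more) — no
D: soy is permitted under the Whole30-style carve-out; nothing else excluded — OK
E: works as a liquid, Whole30-style, no sesame — keep
F: soy is permitted under the Whole30-style carve-out; nothing else excluded — valid
G: soy is permitted under the Whole30-style carve-out; nothing else excluded — OK
H: has cod, so not fish-free — out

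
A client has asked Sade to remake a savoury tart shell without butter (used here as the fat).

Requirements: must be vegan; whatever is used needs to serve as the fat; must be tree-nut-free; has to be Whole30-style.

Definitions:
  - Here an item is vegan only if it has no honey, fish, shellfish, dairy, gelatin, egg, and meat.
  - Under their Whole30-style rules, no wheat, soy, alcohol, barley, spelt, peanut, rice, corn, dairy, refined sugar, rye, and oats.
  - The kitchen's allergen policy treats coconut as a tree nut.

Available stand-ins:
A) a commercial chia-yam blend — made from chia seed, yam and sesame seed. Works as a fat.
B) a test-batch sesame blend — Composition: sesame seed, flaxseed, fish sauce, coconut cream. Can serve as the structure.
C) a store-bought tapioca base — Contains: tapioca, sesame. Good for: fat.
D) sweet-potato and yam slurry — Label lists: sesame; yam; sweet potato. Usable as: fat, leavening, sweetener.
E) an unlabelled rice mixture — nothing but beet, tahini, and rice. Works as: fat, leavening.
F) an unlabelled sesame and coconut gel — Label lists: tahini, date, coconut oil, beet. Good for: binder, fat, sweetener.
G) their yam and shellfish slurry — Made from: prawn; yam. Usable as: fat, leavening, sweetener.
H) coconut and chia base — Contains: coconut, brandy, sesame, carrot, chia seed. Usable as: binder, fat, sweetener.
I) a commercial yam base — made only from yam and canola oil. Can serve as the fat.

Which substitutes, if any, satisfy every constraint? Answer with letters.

A: only sesame seed, yam, and chia seed; none excluded — keep
B: not usable as a fat; has fish sauce, so not vegan (and 1 more) — out
C: tree-nut-free, Whole30-style — valid
D: only sesame, sweet potato, and yam; none excluded — OK
E: has rice, so not Whole30-style — reject
F: has coconut oil, so not tree-nut-free — no
G: has prawn, so not vegan — no
H: has brandy, so not Whole30-style; has coconut, so not tree-nut-free — no
I: Whole30-style, vegan — valid

A, C, D, I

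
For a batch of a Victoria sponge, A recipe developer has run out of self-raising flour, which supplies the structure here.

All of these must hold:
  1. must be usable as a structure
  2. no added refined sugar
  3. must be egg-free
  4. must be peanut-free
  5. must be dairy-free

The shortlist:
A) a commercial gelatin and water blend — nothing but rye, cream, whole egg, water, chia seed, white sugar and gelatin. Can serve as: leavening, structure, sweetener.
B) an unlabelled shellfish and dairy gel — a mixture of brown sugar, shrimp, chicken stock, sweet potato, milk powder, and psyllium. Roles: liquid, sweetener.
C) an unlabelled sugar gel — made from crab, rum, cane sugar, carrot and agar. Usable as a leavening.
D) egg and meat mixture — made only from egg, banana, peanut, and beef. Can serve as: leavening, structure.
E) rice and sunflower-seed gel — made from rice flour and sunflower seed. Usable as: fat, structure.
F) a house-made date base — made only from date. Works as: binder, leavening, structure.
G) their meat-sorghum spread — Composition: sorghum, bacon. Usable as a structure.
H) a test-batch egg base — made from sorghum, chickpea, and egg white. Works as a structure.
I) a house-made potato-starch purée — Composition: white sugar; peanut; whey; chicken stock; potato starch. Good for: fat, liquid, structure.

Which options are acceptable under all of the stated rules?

A: has whole egg, so not egg-free; has cream, so not dairy-free (and 1 more) — reject
B: not usable as a structure; has milk powder, so not dairy-free (and 1 more) — reject
C: not usable as a structure; has cane sugar, so not no-added-sugar — out
D: has egg, so not egg-free; has peanut, so not peanut-free — out
E: only rice flour and sunflower seed; none excluded — OK
F: no peanut, no refined sugar — OK
G: only bacon and sorghum; none excluded — OK
H: has egg white, so not egg-free — reject
I: has whey, so not dairy-free; has white sugar, so not no-added-sugar (and 1 more) — no

E, F, G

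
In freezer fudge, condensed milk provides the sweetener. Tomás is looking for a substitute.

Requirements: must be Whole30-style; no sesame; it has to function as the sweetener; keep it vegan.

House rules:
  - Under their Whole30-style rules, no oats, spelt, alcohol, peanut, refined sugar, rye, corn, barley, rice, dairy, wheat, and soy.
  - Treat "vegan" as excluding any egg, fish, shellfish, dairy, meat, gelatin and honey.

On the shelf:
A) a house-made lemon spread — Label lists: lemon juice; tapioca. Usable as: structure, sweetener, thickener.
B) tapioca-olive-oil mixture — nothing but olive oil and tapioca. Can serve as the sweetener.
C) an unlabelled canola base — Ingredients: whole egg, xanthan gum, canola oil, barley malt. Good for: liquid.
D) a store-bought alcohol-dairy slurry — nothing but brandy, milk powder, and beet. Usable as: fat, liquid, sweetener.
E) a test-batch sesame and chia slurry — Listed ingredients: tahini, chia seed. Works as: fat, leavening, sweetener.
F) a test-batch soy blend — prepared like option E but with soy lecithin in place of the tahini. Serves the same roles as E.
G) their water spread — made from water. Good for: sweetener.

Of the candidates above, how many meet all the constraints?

3

A: vegan, Whole30-style — OK
B: all constraints satisfied — OK
C: not usable as a sweetener; has barley malt, so not Whole30-style (and 1 more) — no
D: has brandy, so not Whole30-style; has milk powder, so not vegan — no
E: has tahini, so not sesame-free — out
F: has soy lecithin, so not Whole30-style — reject
G: only water; none excluded — valid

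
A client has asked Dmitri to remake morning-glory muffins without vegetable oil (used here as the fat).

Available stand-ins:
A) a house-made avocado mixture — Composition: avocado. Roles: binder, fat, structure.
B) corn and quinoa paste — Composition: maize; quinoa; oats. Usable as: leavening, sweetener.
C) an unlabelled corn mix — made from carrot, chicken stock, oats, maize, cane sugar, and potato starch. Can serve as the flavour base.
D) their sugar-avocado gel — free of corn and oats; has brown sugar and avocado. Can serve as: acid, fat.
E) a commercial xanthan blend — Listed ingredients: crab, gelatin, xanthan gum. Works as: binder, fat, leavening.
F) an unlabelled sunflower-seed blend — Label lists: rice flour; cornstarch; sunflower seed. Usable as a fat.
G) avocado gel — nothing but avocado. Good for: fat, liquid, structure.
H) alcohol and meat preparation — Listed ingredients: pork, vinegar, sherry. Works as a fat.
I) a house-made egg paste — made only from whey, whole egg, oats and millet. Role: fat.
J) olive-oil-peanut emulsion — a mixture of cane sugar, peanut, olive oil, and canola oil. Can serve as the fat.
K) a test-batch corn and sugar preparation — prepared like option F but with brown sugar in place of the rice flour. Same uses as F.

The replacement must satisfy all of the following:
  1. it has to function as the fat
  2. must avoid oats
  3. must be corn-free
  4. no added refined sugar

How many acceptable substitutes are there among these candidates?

4

A: no refined sugar, no corn — OK
B: not usable as a fat; has maize, so not corn-free (and 1 more) — out
C: not usable as a fat; has maize, so not corn-free (and 2 more) — reject
D: has brown sugar, so not no-added-sugar — no
E: only gelatin, crab, and xanthan gum; none excluded — valid
F: has cornstarch, so not corn-free — no
G: works as a fat, no oats, no refined sugar — keep
H: only sherry, pork and vinegar; none excluded — keep
I: has oats, so not oat-free — reject
J: has cane sugar, so not no-added-sugar — out
K: has cornstarch, so not corn-free; has brown sugar, so not no-added-sugar — out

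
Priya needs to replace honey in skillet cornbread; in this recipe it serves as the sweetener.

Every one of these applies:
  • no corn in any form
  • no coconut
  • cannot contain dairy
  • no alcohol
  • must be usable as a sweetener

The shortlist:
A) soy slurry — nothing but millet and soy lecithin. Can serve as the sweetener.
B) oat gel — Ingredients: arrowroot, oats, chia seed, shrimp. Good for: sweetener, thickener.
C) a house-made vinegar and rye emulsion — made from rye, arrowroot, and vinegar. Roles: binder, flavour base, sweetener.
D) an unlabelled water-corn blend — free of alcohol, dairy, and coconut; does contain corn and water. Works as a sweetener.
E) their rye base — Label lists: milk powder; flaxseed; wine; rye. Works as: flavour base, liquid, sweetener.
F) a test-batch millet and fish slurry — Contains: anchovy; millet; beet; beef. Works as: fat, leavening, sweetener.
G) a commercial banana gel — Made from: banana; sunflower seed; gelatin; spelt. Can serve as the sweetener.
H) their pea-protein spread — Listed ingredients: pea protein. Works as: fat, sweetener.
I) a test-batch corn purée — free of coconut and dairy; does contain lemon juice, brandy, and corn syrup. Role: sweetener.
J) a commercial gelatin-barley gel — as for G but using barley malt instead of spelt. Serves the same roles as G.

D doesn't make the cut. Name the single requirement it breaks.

corn-free

usable as a sweetener: satisfied
corn-free: has corn — fails
dairy-free: satisfied
alcohol-free: satisfied
coconut-free: satisfied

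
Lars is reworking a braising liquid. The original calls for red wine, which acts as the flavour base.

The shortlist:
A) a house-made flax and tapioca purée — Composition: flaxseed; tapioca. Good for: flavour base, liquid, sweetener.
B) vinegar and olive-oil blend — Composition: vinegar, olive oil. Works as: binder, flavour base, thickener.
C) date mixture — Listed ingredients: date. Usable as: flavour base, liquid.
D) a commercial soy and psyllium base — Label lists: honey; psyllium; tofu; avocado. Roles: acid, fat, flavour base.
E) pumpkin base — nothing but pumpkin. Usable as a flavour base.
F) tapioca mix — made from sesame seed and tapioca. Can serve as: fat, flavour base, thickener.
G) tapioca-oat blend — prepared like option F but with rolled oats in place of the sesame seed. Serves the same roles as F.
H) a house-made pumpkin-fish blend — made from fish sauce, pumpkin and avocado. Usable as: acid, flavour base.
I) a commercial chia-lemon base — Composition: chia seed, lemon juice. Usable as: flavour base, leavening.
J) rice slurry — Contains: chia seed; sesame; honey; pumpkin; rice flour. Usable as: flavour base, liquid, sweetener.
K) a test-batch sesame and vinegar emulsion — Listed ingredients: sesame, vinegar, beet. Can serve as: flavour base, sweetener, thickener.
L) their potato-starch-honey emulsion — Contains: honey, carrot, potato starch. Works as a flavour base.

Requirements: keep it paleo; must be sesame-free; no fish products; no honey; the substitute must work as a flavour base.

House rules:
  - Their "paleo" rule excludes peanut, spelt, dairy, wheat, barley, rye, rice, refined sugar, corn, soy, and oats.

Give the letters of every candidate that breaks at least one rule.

D, F, G, H, J, K, L

A: works as a flavour base, no honey, paleo — valid
B: works as a flavour base, paleo, no fish — valid
C: all constraints satisfied — keep
D: has tofu, so not paleo; has honey, so not honey-free — reject
E: nothing on the exclusion list — OK
F: has sesame seed, so not sesame-free — no
G: has rolled oats, so not paleo — reject
H: has fish sauce, so not fish-free — reject
I: nothing on the exclusion list — OK
J: has rice flour, so not paleo; has sesame, so not sesame-free (and 1 more) — no
K: has sesame, so not sesame-free — out
L: has honey, so not honey-free — no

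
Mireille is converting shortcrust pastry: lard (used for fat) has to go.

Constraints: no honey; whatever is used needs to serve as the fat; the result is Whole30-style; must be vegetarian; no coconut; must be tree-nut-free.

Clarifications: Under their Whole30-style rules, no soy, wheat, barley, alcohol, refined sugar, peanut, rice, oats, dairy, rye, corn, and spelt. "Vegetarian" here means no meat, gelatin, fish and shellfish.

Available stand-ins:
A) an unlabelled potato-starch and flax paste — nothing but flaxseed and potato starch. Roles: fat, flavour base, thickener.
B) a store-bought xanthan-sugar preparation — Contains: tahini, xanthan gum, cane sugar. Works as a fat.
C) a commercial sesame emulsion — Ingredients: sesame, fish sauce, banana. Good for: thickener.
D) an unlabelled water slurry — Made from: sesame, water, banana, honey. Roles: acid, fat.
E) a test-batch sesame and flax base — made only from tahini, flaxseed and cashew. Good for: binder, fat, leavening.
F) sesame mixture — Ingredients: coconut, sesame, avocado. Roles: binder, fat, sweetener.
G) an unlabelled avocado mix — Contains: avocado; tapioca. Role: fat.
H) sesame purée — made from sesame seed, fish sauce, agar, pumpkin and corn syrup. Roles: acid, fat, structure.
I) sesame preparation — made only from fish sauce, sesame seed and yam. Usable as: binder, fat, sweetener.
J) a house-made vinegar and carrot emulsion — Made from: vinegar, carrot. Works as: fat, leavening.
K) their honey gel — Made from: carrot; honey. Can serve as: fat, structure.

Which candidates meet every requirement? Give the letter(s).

A: nothing on the exclusion list — valid
B: has cane sugar, so not Whole30-style — no
C: not usable as a fat; has fish sauce, so not vegetarian — no
D: has honey, so not honey-free — reject
E: has cashew, so not tree-nut-free — reject
F: has coconut, so not coconut-free — no
G: works as a fat, no honey, no tree nuts — OK
H: has corn syrup, so not Whole30-style; has fish sauce, so not vegetarian — out
I: has fish sauce, so not vegetarian — out
J: all constraints satisfied — valid
K: has honey, so not honey-free — no

A, G, J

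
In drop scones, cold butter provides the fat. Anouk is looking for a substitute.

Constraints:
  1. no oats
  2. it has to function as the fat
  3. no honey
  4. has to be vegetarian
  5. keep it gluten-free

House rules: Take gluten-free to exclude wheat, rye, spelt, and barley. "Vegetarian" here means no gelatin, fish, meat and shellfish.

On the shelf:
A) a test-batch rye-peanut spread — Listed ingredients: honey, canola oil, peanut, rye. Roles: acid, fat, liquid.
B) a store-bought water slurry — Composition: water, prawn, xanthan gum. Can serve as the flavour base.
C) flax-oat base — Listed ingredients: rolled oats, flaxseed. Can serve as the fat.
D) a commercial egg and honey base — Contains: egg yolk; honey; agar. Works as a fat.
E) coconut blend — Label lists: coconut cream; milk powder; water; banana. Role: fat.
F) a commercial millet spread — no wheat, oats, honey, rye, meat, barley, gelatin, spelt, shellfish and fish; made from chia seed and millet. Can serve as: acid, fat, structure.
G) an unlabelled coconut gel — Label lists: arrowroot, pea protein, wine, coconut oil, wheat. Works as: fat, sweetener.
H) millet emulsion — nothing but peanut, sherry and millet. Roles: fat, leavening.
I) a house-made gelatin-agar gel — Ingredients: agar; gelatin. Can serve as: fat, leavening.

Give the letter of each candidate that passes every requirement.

A: has rye, so not gluten-free; has honey, so not honey-free — out
B: not usable as a fat; has prawn, so not vegetarian — reject
C: has rolled oats, so not oat-free — no
D: has honey, so not honey-free — no
E: all constraints satisfied — valid
F: no honey, no oats — valid
G: has wheat, so not gluten-free — no
H: nothing on the exclusion list — valid
I: has gelatin, so not vegetarian — out

E, F, H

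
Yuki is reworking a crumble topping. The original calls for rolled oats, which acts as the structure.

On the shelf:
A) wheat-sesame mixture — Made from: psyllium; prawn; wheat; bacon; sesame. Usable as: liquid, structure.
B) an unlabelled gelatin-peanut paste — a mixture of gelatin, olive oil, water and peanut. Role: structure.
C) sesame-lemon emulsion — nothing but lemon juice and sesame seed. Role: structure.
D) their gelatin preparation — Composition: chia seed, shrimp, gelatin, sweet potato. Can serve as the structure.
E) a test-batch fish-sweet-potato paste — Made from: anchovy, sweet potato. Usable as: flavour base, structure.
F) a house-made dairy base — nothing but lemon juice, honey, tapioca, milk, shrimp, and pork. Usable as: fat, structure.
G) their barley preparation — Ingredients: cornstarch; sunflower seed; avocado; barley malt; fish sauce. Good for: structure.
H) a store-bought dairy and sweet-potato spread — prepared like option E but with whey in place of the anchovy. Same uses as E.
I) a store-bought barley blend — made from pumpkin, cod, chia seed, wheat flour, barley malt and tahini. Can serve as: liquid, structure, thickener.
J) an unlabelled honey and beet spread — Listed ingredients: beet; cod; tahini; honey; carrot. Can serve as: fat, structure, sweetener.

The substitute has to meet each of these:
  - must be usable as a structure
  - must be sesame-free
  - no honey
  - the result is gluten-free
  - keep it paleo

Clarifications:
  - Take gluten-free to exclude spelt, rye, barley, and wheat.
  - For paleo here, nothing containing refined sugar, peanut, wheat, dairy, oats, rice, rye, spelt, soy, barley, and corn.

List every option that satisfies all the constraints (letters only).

D, E

A: has wheat, so not gluten-free; has wheat, so not paleo (and 1 more) — no
B: has peanut, so not paleo — no
C: has sesame seed, so not sesame-free — no
D: gelatin and shrimp etc. — none of it excluded — keep
E: only anchovy and sweet potato; none excluded — keep
F: has milk, so not paleo; has honey, so not honey-free — no
G: has barley malt, so not gluten-free; has barley malt, so not paleo — reject
H: has whey, so not paleo — reject
I: has barley malt, so not gluten-free; has barley malt, so not paleo (and 1 more) — reject
J: has tahini, so not sesame-free; has honey, so not honey-free — no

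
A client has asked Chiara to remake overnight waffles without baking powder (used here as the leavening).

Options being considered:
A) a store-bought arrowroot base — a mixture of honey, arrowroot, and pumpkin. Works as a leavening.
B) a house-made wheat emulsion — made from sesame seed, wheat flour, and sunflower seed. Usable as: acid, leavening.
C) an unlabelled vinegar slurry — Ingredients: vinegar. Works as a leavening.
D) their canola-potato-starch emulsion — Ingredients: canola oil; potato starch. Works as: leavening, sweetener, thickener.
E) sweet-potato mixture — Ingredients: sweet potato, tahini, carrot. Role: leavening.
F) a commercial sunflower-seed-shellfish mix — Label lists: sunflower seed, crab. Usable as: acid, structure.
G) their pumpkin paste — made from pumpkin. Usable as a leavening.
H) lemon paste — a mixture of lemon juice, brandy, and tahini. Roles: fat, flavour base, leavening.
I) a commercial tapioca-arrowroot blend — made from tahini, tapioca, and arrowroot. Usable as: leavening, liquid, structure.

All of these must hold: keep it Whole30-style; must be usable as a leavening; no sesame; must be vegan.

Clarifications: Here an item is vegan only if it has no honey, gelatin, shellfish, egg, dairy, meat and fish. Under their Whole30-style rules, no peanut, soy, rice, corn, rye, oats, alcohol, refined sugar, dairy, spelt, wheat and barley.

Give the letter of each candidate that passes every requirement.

C, D, G

A: has honey, so not vegan — out
B: has wheat flour, so not Whole30-style; has sesame seed, so not sesame-free — reject
C: only vinegar; none excluded — keep
D: no sesame, Whole30-style — valid
E: has tahini, so not sesame-free — no
F: not usable as a leavening; has crab, so not vegan — no
G: only pumpkin; none excluded — valid
H: has brandy, so not Whole30-style; has tahini, so not sesame-free — no
I: has tahini, so not sesame-free — no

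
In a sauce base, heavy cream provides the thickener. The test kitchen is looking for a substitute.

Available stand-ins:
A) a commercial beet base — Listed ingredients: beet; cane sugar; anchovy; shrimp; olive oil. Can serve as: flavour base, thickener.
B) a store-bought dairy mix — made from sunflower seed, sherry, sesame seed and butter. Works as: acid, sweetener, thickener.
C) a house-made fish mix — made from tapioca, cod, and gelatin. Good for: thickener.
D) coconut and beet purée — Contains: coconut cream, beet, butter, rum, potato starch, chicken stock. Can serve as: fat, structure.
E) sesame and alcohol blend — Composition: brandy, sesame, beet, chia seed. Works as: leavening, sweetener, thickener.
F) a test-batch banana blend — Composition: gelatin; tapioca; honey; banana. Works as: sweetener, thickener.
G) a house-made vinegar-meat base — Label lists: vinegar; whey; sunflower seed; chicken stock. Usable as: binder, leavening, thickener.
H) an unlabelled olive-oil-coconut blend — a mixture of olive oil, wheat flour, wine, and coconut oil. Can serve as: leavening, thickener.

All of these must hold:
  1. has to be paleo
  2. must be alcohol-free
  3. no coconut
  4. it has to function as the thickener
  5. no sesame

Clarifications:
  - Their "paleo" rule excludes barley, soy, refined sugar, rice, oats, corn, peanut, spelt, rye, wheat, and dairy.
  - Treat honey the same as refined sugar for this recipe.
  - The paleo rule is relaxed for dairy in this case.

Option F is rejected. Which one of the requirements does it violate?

usable as a thickener: satisfied
paleo: has honey — fails
alcohol-free: satisfied
coconut-free: satisfied
sesame-free: satisfied

paleo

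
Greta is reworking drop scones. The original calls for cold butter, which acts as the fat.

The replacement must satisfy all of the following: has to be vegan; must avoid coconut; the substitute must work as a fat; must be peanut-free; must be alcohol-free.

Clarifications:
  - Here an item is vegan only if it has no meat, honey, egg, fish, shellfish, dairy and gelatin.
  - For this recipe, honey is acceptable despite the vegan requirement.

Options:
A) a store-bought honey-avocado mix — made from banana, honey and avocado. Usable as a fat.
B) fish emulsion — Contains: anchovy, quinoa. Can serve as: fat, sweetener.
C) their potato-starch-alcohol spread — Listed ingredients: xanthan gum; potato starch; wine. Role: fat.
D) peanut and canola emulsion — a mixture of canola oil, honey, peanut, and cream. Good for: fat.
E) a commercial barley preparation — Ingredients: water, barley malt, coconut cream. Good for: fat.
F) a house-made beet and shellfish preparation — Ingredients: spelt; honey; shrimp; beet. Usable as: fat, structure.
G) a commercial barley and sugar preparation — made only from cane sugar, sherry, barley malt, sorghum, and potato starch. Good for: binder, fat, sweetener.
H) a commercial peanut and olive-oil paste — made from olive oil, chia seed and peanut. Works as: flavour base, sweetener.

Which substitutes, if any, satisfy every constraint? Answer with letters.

A: honey is permitted under the vegan carve-out; nothing else excluded — keep
B: has anchovy, so not vegan — reject
C: has wine, so not alcohol-free — reject
D: has cream, so not vegan; has peanut, so not peanut-free — out
E: has coconut cream, so not coconut-free — out
F: has shrimp, so not vegan — no
G: has sherry, so not alcohol-free — reject
H: not usable as a fat; has peanut, so not peanut-free — out

A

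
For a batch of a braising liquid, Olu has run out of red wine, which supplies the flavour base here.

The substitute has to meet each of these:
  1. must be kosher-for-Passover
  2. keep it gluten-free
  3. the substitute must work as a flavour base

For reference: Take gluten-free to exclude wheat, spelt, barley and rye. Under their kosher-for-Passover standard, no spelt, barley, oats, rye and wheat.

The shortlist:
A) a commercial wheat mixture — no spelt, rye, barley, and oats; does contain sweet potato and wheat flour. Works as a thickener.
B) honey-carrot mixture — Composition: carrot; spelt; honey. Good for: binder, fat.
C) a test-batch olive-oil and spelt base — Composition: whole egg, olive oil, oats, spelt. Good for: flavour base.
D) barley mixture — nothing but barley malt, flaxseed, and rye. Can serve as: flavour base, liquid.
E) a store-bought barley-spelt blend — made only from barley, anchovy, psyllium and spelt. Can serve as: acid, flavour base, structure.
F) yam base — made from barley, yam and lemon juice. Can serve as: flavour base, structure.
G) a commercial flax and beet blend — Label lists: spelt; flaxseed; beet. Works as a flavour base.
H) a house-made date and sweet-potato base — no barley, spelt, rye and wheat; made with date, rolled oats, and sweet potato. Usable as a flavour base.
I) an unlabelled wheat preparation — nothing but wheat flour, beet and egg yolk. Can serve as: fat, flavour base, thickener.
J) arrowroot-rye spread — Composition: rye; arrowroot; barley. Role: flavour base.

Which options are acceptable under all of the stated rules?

none

A: not usable as a flavour base; has wheat flour, so not gluten-free (and 1 more) — reject
B: not usable as a flavour base; has spelt, so not gluten-free (and 1 more) — reject
C: has spelt, so not gluten-free; has oats, so not kosher-for-Passover — reject
D: has barley malt, so not gluten-free; has barley malt, so not kosher-for-Passover — reject
E: has barley, so not gluten-free; has barley, so not kosher-for-Passover — out
F: has barley, so not gluten-free; has barley, so not kosher-for-Passover — out
G: has spelt, so not gluten-free; has spelt, so not kosher-for-Passover — out
H: has rolled oats, so not kosher-for-Passover — out
I: has wheat flour, so not gluten-free; has wheat flour, so not kosher-for-Passover — out
J: has barley, so not gluten-free; has barley, so not kosher-for-Passover — reject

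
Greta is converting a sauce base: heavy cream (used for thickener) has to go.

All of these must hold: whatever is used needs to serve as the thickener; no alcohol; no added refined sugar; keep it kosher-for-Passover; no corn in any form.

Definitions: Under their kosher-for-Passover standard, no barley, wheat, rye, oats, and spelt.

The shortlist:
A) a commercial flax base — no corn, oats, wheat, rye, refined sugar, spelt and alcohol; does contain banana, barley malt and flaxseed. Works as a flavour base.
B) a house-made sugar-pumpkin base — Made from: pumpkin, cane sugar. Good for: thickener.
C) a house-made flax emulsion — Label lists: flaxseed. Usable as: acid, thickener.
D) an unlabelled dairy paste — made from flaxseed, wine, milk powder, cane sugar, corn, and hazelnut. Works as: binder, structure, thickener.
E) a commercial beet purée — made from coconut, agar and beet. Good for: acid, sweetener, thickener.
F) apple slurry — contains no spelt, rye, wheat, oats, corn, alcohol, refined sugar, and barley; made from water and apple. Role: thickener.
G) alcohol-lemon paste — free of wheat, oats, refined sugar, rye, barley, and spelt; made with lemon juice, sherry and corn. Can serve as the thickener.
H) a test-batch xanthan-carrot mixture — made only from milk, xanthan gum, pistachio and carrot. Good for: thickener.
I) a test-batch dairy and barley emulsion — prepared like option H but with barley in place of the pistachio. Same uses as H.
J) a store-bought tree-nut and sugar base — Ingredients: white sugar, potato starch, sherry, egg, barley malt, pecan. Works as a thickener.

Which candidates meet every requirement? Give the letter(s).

A: not usable as a thickener; has barley malt, so not kosher-for-Passover — no
B: has cane sugar, so not no-added-sugar — out
C: nothing on the exclusion list — OK
D: has cane sugar, so not no-added-sugar; has wine, so not alcohol-free (and 1 more) — reject
E: kosher-for-Passover, no refined sugar — valid
F: works as a thickener, kosher-for-Passover, no alcohol — keep
G: has sherry, so not alcohol-free; has corn, so not corn-free — no
H: all constraints satisfied — OK
I: has barley, so not kosher-for-Passover — out
J: has barley malt, so not kosher-for-Passover; has white sugar, so not no-added-sugar (and 1 more) — reject

C, E, F, H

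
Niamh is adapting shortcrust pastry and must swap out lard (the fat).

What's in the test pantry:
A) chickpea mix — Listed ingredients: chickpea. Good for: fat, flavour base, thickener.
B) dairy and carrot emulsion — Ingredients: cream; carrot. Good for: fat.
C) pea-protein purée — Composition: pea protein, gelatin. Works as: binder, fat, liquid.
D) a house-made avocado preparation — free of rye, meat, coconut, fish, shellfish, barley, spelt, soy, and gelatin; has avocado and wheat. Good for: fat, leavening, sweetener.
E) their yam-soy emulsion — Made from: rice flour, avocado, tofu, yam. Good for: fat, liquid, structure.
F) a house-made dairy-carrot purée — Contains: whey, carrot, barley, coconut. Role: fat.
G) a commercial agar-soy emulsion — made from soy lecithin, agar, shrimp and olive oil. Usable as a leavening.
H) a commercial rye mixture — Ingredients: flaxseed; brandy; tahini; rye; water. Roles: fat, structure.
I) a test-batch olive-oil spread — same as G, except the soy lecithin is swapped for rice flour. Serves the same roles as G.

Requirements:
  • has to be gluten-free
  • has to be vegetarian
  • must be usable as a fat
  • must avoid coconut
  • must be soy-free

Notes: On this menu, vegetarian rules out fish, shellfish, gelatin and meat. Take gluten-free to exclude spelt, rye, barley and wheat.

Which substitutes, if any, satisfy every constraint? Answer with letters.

A, B

A: only chickpea; none excluded — OK
B: only cream and carrot; none excluded — keep
C: has gelatin, so not vegetarian — out
D: has wheat, so not gluten-free — no
E: has tofu, so not soy-free — no
F: has barley, so not gluten-free; has coconut, so not coconut-free — out
G: not usable as a fat; has shrimp, so not vegetarian (and 1 more) — out
H: has rye, so not gluten-free — reject
I: not usable as a fat; has shrimp, so not vegetarian — out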